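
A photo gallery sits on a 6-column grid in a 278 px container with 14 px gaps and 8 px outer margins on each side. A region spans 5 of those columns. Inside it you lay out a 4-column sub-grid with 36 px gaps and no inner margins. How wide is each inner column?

Subtract both margins: 278 − 2·8 = 262 px.
6c + 5·14 = 262 → 6c = 192 → c = 32 px.
Span of 5: 5·32 + 4·14 = 160 + 56 = 216 px.
4 columns + 3 gaps: 4d + 3·36 = 216.
4d = 216 − 108 = 108, so d = 27 px.

27 px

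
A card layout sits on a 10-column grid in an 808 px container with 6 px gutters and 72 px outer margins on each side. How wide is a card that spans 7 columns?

Inside the margins: 808 − 144 = 664 px.
10 columns + 9 gutters: 10c + 9·6 = 664.
10c = 664 − 54 = 610, so c = 61 px.
7-column span = 7·61 + 6·6 = 463 px.

463 px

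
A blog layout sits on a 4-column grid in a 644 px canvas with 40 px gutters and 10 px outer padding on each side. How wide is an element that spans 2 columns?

Content width = 644 − 2·10 = 624 px.
4 columns + 3 gutters: 4c + 3·40 = 624.
4c = 624 − 120 = 504, so c = 126 px.
2-column span = 2·126 + 1·40 = 292 px.

292 px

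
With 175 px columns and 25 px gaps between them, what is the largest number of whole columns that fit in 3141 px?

Each extra column adds 175 + 25 = 200 px.
(3141 + 25) / 200 = 15.83, so 15 columns fit.

15 columns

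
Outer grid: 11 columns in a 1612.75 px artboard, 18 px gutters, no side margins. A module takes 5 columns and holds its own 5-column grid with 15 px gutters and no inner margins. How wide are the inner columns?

11c + 10·18 = 1612.75 → 11c = 1432.75 → c = 130.25 px.
5 columns plus 4 gutters: 651.25 + 72 = 723.25 px.
5d + 4·15 = 723.25 → 5d = 663.25 → d = 132.65 px.

132.65 px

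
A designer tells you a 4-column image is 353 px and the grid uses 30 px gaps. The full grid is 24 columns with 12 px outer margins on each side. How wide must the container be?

2292 px

353 − 3·30 = 263; ÷4 gives c = 65.75 px.
Container = 2·12 + 24·65.75 + 23·30 = 24 + 1578 + 690 = 2292 px.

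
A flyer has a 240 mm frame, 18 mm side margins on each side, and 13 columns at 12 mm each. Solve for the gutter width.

4 mm

Content width = 240 − 2·18 = 204 mm.
13 columns take 13·12 = 156 mm; remaining 48 splits into 12 gutters.
g = 48 / 12 = 4 mm.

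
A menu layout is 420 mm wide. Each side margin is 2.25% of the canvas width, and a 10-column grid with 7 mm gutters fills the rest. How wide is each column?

420 × (1 − 2·2.25%) = 420 × 95.5% = 401.1 mm for the columns.
401.1 − 9·7 = 338.1; ÷10 gives c = 33.81 mm.

33.81 mm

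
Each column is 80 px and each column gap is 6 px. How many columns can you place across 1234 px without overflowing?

14 columns

14 columns: 14·80 + 13·6 = 1198 px ≤ 1234.
15 columns: 1284 px > 1234. So 14.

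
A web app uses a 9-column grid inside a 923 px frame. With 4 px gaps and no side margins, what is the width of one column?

99 px

9 columns + 8 gaps: 9c + 8·4 = 923.
9c = 923 − 32 = 891, so c = 99 px.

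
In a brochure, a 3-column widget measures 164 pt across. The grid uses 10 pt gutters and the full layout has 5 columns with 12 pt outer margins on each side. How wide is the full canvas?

3c + 2·10 = 164 → 3c = 144 → c = 48 pt.
Canvas = 2·12 + 5·48 + 4·10 = 24 + 240 + 40 = 304 pt.

304 pt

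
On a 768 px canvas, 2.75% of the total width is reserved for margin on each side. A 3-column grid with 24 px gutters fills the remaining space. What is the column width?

Margins: 2.75% × 768 = 21.12 px each, so content = 768 − 42.24 = 725.76 px.
Subtracting 2 gutters of 24 leaves 677.76 for 3 columns, so c = 225.92 px.

225.92 px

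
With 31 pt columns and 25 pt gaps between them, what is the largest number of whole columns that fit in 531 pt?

9 columns

Each extra column adds 31 + 25 = 56 pt.
(531 + 25) / 56 = 9.93, so 9 columns fit.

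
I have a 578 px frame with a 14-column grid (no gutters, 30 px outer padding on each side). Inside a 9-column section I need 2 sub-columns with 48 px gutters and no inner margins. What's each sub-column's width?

Outer content = 578 − 2·30 = 518 px.
With no gutters, each column is 518/14 = 37 px.
9-column span = 9·37 = 333 px.
2d + 1·48 = 333 → 2d = 285 → d = 142.5 px.

142.5 px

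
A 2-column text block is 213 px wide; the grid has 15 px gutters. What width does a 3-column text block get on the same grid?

327 px

Subtracting 1 gutter of 15 leaves 198 for 2 columns, so c = 99 px.
Span of 3: 3·99 + 2·15 = 297 + 30 = 327 px.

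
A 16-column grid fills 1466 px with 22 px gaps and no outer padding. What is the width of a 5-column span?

16c + 15·22 = 1466 → 16c = 1136 → c = 71 px.
5 columns plus 4 gaps: 355 + 88 = 443 px.

443 px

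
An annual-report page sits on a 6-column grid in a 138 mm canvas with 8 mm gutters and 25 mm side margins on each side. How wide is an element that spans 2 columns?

Take off 50 mm of margins, leaving 88 mm.
6c + 5·8 = 88 → 6c = 48 → c = 8 mm.
Span of 2: 2·8 + 1·8 = 16 + 8 = 24 mm.

24 mm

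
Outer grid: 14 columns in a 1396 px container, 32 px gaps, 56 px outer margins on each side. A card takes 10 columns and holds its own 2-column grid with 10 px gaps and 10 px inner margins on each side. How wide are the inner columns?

439 px

Take off 112 px of margins, leaving 1284 px.
1284 − 13·32 = 868; ÷14 gives c = 62 px.
10 columns plus 9 gaps: 620 + 288 = 908 px.
Inner content = 908 − 2·10 = 888 px.
2 columns + 1 gap: 2d + 1·10 = 888.
2d = 888 − 10 = 878, so d = 439 px.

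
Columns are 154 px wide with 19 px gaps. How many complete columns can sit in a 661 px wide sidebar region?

3 columns: 3·154 + 2·19 = 500 px ≤ 661.
4 columns: 673 px > 661. So 3.

3 columns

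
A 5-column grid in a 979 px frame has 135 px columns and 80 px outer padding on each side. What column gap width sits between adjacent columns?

36 px

Inside the margins: 979 − 160 = 819 px.
5·135 + 4g = 819 → 4g = 144 → g = 36 px.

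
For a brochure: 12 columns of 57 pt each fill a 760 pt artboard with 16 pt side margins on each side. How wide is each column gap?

Take off 32 pt of margins, leaving 728 pt.
12·57 + 11g = 728 → 11g = 44 → g = 4 pt.

4 pt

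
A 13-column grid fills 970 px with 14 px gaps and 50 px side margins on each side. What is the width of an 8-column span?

530 px

Take off 100 px of margins, leaving 870 px.
13c + 12·14 = 870 → 13c = 702 → c = 54 px.
Span of 8: 8·54 + 7·14 = 432 + 98 = 530 px.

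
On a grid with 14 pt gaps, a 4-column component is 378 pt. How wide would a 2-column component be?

182 pt

Subtracting 3 gaps of 14 leaves 336 for 4 columns, so c = 84 pt.
2 columns plus 1 gap: 168 + 14 = 182 pt.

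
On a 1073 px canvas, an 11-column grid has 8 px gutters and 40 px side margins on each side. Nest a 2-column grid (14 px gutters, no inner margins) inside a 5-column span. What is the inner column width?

216.5 px

Outer content = 1073 − 2·40 = 993 px.
993 − 10·8 = 913; ÷11 gives c = 83 px.
Span of 5: 5·83 + 4·8 = 415 + 32 = 447 px.
2d + 1·14 = 447 → 2d = 433 → d = 216.5 px.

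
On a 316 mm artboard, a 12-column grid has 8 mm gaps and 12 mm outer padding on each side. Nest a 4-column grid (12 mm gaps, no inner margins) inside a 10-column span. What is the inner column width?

Subtract both margins: 316 − 2·12 = 292 mm.
12 columns + 11 gaps: 12c + 11·8 = 292.
12c = 292 − 88 = 204, so c = 17 mm.
10 columns plus 9 gaps: 170 + 72 = 242 mm.
242 − 3·12 = 206; ÷4 gives d = 51.5 mm.

51.5 mm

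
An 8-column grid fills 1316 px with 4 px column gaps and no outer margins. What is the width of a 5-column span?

821 px

8c + 7·4 = 1316 → 8c = 1288 → c = 161 px.
Span of 5: 5·161 + 4·4 = 805 + 16 = 821 px.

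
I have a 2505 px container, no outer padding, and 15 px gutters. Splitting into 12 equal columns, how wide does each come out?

2505 − 11·15 = 2340; ÷12 gives c = 195 px.

195 px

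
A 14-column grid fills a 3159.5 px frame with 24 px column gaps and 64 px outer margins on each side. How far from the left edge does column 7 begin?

Content = 3159.5 − 2·64 = 3031.5 px.
3031.5 − 13·24 = 2719.5; ÷14 gives c = 194.25 px.
Column 7 starts at margin + 6·(column + gutter) = 64 + 6·218.25 = 1373.5 px.

1373.5 px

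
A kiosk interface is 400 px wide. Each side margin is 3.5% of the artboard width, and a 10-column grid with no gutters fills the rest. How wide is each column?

Each margin = 3.5% of 400 = 14 px; content = 400 − 2·14 = 372 px.
10c = 372 → c = 37.2 px.

37.2 px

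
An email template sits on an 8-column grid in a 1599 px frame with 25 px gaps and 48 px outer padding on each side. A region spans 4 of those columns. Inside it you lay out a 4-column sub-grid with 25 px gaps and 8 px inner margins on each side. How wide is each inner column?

Inside the margins: 1599 − 96 = 1503 px.
1503 − 7·25 = 1328; ÷8 gives c = 166 px.
4-column span = 4·166 + 3·25 = 739 px.
Inner content = 739 − 2·8 = 723 px.
4d + 3·25 = 723 → 4d = 648 → d = 162 px.

162 px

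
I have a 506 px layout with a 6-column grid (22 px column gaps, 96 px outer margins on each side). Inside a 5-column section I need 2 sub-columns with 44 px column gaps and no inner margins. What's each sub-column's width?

107 px

Inside the margins: 506 − 192 = 314 px.
6 columns + 5 column gaps: 6c + 5·22 = 314.
6c = 314 − 110 = 204, so c = 34 px.
5 columns plus 4 column gaps: 170 + 88 = 258 px.
Subtracting 1 column gap of 44 leaves 214 for 2 columns, so d = 107 px.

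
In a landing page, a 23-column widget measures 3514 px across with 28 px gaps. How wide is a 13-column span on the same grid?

Subtracting 22 gaps of 28 leaves 2898 for 23 columns, so c = 126 px.
13 columns plus 12 gaps: 1638 + 336 = 1974 px.

1974 px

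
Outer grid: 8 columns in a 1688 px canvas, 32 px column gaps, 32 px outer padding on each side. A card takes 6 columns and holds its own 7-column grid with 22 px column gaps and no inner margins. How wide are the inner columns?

Take off 64 px of margins, leaving 1624 px.
1624 − 7·32 = 1400; ÷8 gives c = 175 px.
6-column span = 6·175 + 5·32 = 1210 px.
7 columns + 6 column gaps: 7d + 6·22 = 1210.
7d = 1210 − 132 = 1078, so d = 154 px.

154 px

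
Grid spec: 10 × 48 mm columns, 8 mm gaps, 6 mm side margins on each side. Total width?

Adding margins, columns and gutters: 12 + 480 + 72 = 564 mm.

564 mm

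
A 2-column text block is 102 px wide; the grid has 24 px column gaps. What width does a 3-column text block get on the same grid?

165 px

102 − 1·24 = 78; ÷2 gives c = 39 px.
Span of 3: 3·39 + 2·24 = 117 + 48 = 165 px.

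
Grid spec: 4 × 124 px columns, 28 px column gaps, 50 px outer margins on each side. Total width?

680 px

Adding margins, columns and gutters: 100 + 496 + 84 = 680 px.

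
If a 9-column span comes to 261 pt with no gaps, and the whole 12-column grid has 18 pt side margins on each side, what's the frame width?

384 pt

261 / 9 = 29 pt per column.
Total width: 2·18 + 12·29 = 384 pt.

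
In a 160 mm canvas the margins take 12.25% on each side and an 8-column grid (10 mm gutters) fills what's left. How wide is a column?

6.35 mm

Margins: 12.25% × 160 = 19.6 mm each, so content = 160 − 39.2 = 120.8 mm.
Subtracting 7 gutters of 10 leaves 50.8 for 8 columns, so c = 6.35 mm.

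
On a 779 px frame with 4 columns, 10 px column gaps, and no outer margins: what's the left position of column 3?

394.5 px

779 − 3·10 = 749; ÷4 gives c = 187.25 px.
Before column 3: 2 columns + 2 column gaps.
Offset = 2·(187.25 + 10) = 2·197.25 = 394.5 px.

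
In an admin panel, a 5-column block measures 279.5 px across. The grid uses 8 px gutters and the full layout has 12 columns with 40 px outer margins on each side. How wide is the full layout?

5 columns + 4 gutters: 5c + 4·8 = 279.5.
5c = 279.5 − 32 = 247.5, so c = 49.5 px.
Total width: 2·40 + 12·49.5 + 11·8 = 762 px.

762 px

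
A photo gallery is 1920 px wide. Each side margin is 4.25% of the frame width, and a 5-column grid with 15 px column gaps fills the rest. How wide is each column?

1920 × (1 − 2·4.25%) = 1920 × 91.5% = 1756.8 px for the columns.
5 columns + 4 column gaps: 5c + 4·15 = 1756.8.
5c = 1756.8 − 60 = 1696.8, so c = 339.36 px.

339.36 px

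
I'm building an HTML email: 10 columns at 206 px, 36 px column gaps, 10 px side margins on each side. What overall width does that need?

Adding margins, columns and gutters: 20 + 2060 + 324 = 2404 px.

2404 px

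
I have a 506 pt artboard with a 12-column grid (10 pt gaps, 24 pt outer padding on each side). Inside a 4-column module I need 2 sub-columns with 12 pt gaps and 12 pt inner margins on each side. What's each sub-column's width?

Inside the margins: 506 − 48 = 458 pt.
12 columns + 11 gaps: 12c + 11·10 = 458.
12c = 458 − 110 = 348, so c = 29 pt.
4-column span = 4·29 + 3·10 = 146 pt.
Inner content = 146 − 2·12 = 122 pt.
122 − 1·12 = 110; ÷2 gives d = 55 pt.

55 pt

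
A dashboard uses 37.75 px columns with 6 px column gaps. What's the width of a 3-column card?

3 columns plus 2 column gaps: 113.25 + 12 = 125.25 px.

125.25 px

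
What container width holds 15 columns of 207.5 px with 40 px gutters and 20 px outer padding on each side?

Adding margins, columns and gutters: 40 + 3112.5 + 560 = 3712.5 px.

3712.5 px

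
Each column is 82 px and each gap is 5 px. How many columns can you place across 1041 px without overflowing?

12 columns

12 columns: 12·82 + 11·5 = 1039 px ≤ 1041.
13 columns: 1126 px > 1041. So 12.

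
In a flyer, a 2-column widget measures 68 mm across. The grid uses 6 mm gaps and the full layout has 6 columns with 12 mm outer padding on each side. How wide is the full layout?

240 mm

2 columns + 1 gap: 2c + 1·6 = 68.
2c = 68 − 6 = 62, so c = 31 mm.
Layout = 2·12 + 6·31 + 5·6 = 24 + 186 + 30 = 240 mm.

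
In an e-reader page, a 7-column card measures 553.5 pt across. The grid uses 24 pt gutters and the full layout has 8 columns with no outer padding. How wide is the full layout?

636 pt

7 columns + 6 gutters: 7c + 6·24 = 553.5.
7c = 553.5 − 144 = 409.5, so c = 58.5 pt.
Layout = 8·58.5 + 7·24 = 468 + 168 = 636 pt.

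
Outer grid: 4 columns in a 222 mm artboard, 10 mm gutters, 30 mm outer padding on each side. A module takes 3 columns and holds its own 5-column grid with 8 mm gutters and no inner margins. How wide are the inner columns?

Inside the margins: 222 − 60 = 162 mm.
4c + 3·10 = 162 → 4c = 132 → c = 33 mm.
3-column span = 3·33 + 2·10 = 119 mm.
5 columns + 4 gutters: 5d + 4·8 = 119.
5d = 119 − 32 = 87, so d = 17.4 mm.

17.4 mm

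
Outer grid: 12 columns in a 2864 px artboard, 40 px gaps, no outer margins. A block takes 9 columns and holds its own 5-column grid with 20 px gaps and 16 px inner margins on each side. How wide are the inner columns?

12c + 11·40 = 2864 → 12c = 2424 → c = 202 px.
9-column span = 9·202 + 8·40 = 2138 px.
Inner content = 2138 − 2·16 = 2106 px.
5d + 4·20 = 2106 → 5d = 2026 → d = 405.2 px.

405.2 px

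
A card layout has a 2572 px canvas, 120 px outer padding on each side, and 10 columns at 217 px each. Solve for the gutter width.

18 px

Take off 240 px of margins, leaving 2332 px.
10 columns take 10·217 = 2170 px; remaining 162 splits into 9 gutters.
g = 162 / 9 = 18 px.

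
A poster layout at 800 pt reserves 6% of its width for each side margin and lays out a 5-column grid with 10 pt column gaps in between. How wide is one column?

800 × (1 − 2·6%) = 800 × 88% = 704 pt for the columns.
5c + 4·10 = 704 → 5c = 664 → c = 132.8 pt.

132.8 pt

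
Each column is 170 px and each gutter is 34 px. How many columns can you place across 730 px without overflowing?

Each extra column adds 170 + 34 = 204 px.
(730 + 34) / 204 = 3.75, so 3 columns fit.

3 columns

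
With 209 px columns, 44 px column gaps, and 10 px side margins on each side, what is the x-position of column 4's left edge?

769 px

Column 4 starts at margin + 3·(column + gutter) = 10 + 3·253 = 769 px.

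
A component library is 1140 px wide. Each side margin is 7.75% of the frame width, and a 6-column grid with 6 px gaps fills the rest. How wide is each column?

Margins: 7.75% × 1140 = 88.35 px each, so content = 1140 − 176.7 = 963.3 px.
6 columns + 5 gaps: 6c + 5·6 = 963.3.
6c = 963.3 − 30 = 933.3, so c = 155.55 px.

155.55 px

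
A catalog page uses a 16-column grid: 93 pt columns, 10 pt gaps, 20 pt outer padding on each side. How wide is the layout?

1678 pt

Total width: 2·20 + 16·93 + 15·10 = 1678 pt.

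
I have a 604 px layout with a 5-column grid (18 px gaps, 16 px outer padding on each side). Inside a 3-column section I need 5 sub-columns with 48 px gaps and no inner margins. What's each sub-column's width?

Take off 32 px of margins, leaving 572 px.
Subtracting 4 gaps of 18 leaves 500 for 5 columns, so c = 100 px.
3-column span = 3·100 + 2·18 = 336 px.
5d + 4·48 = 336 → 5d = 144 → d = 28.8 px.

28.8 px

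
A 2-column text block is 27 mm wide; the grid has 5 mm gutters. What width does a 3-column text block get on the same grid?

Subtracting 1 gutter of 5 leaves 22 for 2 columns, so c = 11 mm.
3-column span = 3·11 + 2·5 = 43 mm.

43 mm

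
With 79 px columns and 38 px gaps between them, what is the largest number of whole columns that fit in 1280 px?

k columns need k·79 + (k−1)·38 = k·117 − 38.
k·117 − 38 ≤ 1280 → k ≤ 1318 / 117 ≈ 11.26, so k = 11.

11 columns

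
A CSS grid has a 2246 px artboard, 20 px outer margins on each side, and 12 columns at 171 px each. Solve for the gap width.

Inside the margins: 2246 − 40 = 2206 px.
Columns use 2052 px, leaving 154 px across 11 gaps = 14 px each.

14 px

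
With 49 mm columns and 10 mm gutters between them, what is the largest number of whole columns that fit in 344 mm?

Each extra column adds 49 + 10 = 59 mm.
(344 + 10) / 59 = 6.00, so 6 columns fit.

6 columns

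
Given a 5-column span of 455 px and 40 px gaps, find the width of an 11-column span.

1049 px

5c + 4·40 = 455 → 5c = 295 → c = 59 px.
Span of 11: 11·59 + 10·40 = 649 + 400 = 1049 px.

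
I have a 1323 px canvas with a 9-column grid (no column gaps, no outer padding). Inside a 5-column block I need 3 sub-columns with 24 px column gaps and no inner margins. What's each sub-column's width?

229 px

With no column gaps, each column is 1323/9 = 147 px.
5-column span = 5·147 = 735 px.
3 columns + 2 column gaps: 3d + 2·24 = 735.
3d = 735 − 48 = 687, so d = 229 px.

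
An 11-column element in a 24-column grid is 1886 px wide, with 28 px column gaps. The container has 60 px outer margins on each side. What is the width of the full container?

11c + 10·28 = 1886 → 11c = 1606 → c = 146 px.
Adding margins, columns and gutters: 120 + 3504 + 644 = 4268 px.

4268 px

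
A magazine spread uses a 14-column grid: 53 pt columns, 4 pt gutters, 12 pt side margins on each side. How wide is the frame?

Adding margins, columns and gutters: 24 + 742 + 52 = 818 pt.

818 pt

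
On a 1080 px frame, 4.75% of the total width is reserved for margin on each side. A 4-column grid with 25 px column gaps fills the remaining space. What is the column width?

Each margin = 4.75% of 1080 = 51.3 px; content = 1080 − 2·51.3 = 977.4 px.
4c + 3·25 = 977.4 → 4c = 902.4 → c = 225.6 px.

225.6 px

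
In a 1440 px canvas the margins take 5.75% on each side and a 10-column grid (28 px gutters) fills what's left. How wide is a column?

102.24 px

Each margin = 5.75% of 1440 = 82.8 px; content = 1440 − 2·82.8 = 1274.4 px.
10 columns + 9 gutters: 10c + 9·28 = 1274.4.
10c = 1274.4 − 252 = 1022.4, so c = 102.24 px.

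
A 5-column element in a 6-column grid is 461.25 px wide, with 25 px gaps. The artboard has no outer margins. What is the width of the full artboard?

558.5 px

461.25 − 4·25 = 361.25; ÷5 gives c = 72.25 px.
Summing: 433.5 + 125 = 558.5 px.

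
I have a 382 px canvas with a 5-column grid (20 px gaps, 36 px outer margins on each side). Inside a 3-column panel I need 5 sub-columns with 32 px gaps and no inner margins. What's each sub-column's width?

Outer content = 382 − 2·36 = 310 px.
5c + 4·20 = 310 → 5c = 230 → c = 46 px.
3 columns plus 2 gaps: 138 + 40 = 178 px.
5 columns + 4 gaps: 5d + 4·32 = 178.
5d = 178 − 128 = 50, so d = 10 px.

10 px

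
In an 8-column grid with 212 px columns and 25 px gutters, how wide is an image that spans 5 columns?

Span of 5: 5·212 + 4·25 = 1060 + 100 = 1160 px.

1160 px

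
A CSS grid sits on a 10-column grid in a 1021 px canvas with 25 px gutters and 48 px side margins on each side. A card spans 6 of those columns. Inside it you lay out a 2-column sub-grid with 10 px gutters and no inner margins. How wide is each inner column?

267.5 px

Inside the margins: 1021 − 96 = 925 px.
10c + 9·25 = 925 → 10c = 700 → c = 70 px.
Span of 6: 6·70 + 5·25 = 420 + 125 = 545 px.
2 columns + 1 gutter: 2d + 1·10 = 545.
2d = 545 − 10 = 535, so d = 267.5 px.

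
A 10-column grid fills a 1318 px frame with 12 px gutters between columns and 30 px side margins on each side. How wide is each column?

115 px

Take off 60 px of margins, leaving 1258 px.
Subtracting 9 gutters of 12 leaves 1150 for 10 columns, so c = 115 px.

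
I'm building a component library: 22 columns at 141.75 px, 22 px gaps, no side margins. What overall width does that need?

3580.5 px

Layout = 22·141.75 + 21·22 = 3118.5 + 462 = 3580.5 px.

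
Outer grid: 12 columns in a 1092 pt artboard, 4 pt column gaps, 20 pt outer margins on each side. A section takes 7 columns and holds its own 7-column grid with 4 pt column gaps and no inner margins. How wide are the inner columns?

84 pt

Inside the margins: 1092 − 40 = 1052 pt.
Subtracting 11 column gaps of 4 leaves 1008 for 12 columns, so c = 84 pt.
7 columns plus 6 column gaps: 588 + 24 = 612 pt.
612 − 6·4 = 588; ÷7 gives d = 84 pt.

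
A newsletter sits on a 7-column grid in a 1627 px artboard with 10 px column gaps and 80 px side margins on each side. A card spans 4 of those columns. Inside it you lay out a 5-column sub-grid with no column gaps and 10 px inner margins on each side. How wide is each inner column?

Subtract both margins: 1627 − 2·80 = 1467 px.
7 columns + 6 column gaps: 7c + 6·10 = 1467.
7c = 1467 − 60 = 1407, so c = 201 px.
Span of 4: 4·201 + 3·10 = 804 + 30 = 834 px.
Inner content = 834 − 2·10 = 814 px.
814 / 5 = 162.8 px per column.

162.8 px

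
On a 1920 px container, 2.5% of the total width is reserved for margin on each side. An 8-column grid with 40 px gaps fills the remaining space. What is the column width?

193 px

Each margin = 2.5% of 1920 = 48 px; content = 1920 − 2·48 = 1824 px.
Subtracting 7 gaps of 40 leaves 1544 for 8 columns, so c = 193 px.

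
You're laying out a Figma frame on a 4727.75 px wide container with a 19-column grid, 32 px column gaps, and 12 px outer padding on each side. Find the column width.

217.25 px

Inside the margins: 4727.75 − 24 = 4703.75 px.
Subtracting 18 column gaps of 32 leaves 4127.75 for 19 columns, so c = 217.25 px.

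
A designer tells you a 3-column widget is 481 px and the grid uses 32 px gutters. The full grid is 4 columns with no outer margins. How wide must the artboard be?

652 px

3c + 2·32 = 481 → 3c = 417 → c = 139 px.
Total width: 4·139 + 3·32 = 652 px.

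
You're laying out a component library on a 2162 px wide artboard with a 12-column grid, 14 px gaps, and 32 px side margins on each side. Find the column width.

Inside the margins: 2162 − 64 = 2098 px.
12c + 11·14 = 2098 → 12c = 1944 → c = 162 px.

162 px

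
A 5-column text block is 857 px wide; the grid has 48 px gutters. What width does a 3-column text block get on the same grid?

495 px

5 columns + 4 gutters: 5c + 4·48 = 857.
5c = 857 − 192 = 665, so c = 133 px.
3-column span = 3·133 + 2·48 = 495 px.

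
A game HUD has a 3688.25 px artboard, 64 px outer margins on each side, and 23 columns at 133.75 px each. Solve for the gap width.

Content width = 3688.25 − 2·64 = 3560.25 px.
23 columns take 23·133.75 = 3076.25 px; remaining 484 splits into 22 gaps.
g = 484 / 22 = 22 px.

22 px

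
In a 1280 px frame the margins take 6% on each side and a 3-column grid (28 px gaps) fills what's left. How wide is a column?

Margins: 6% × 1280 = 76.8 px each, so content = 1280 − 153.6 = 1126.4 px.
1126.4 − 2·28 = 1070.4; ÷3 gives c = 356.8 px.

356.8 px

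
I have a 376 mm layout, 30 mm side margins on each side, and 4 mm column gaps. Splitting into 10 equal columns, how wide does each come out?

28 mm

Subtract both margins: 376 − 2·30 = 316 mm.
316 − 9·4 = 280; ÷10 gives c = 28 mm.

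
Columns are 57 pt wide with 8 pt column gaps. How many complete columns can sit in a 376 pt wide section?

5 columns

5 columns: 5·57 + 4·8 = 317 pt ≤ 376.
6 columns: 382 pt > 376. So 5.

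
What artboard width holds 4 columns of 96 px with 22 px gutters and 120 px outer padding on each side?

Adding margins, columns and gutters: 240 + 384 + 66 = 690 px.

690 px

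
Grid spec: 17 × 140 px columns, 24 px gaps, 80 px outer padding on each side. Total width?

Canvas = 2·80 + 17·140 + 16·24 = 160 + 2380 + 384 = 2924 px.

2924 px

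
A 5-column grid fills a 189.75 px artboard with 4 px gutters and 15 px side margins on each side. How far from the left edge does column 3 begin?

80.5 px

Content = 189.75 − 2·15 = 159.75 px.
159.75 − 4·4 = 143.75; ÷5 gives c = 28.75 px.
Before column 3: the margin + 2 columns + 2 gutters.
Offset = 15 + 2·(28.75 + 4) = 15 + 65.5 = 80.5 px.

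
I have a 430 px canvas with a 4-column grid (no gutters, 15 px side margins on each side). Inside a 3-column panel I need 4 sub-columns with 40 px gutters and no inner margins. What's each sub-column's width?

45 px

Outer content = 430 − 2·15 = 400 px.
400 / 4 = 100 px per column.
With no gutters, 3 columns span 3·100 = 300 px.
Subtracting 3 gutters of 40 leaves 180 for 4 columns, so d = 45 px.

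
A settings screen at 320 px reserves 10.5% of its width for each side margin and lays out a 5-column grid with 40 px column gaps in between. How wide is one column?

320 × (1 − 2·10.5%) = 320 × 79% = 252.8 px for the columns.
5c + 4·40 = 252.8 → 5c = 92.8 → c = 18.56 px.

18.56 px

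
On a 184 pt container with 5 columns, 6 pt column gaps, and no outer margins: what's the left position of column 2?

38 pt

184 − 4·6 = 160; ÷5 gives c = 32 pt.
Before column 2: 1 column + 1 column gap.
Offset = 1·(32 + 6) = 1·38 = 38 pt.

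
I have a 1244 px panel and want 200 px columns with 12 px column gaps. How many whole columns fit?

5 columns: 5·200 + 4·12 = 1048 px ≤ 1244.
6 columns: 1260 px > 1244. So 5.

5 columns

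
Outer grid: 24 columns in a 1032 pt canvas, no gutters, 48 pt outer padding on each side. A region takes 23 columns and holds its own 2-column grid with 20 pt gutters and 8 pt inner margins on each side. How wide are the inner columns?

Take off 96 pt of margins, leaving 936 pt.
936 / 24 = 39 pt per column.
23-column span = 23·39 = 897 pt.
Inner content = 897 − 2·8 = 881 pt.
881 − 1·20 = 861; ÷2 gives d = 430.5 pt.

430.5 pt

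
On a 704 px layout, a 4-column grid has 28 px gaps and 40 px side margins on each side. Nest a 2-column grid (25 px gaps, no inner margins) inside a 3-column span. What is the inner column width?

218 px

Outer content = 704 − 2·40 = 624 px.
624 − 3·28 = 540; ÷4 gives c = 135 px.
3 columns plus 2 gaps: 405 + 56 = 461 px.
Subtracting 1 gap of 25 leaves 436 for 2 columns, so d = 218 px.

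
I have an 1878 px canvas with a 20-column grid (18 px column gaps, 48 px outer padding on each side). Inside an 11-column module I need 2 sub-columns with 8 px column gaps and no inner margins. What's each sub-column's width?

Inside the margins: 1878 − 96 = 1782 px.
1782 − 19·18 = 1440; ÷20 gives c = 72 px.
11-column span = 11·72 + 10·18 = 972 px.
2 columns + 1 column gap: 2d + 1·8 = 972.
2d = 972 − 8 = 964, so d = 482 px.

482 px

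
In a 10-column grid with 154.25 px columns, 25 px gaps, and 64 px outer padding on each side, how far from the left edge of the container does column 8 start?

Before column 8: the margin + 7 columns + 7 gaps.
Offset = 64 + 7·(154.25 + 25) = 64 + 1254.75 = 1318.75 px.

1318.75 px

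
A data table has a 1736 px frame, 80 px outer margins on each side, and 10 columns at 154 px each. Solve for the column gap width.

4 px

Subtract both margins: 1736 − 2·80 = 1576 px.
10 columns take 10·154 = 1540 px; remaining 36 splits into 9 column gaps.
g = 36 / 9 = 4 px.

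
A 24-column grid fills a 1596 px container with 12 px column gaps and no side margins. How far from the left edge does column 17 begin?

1072 px

Subtracting 23 column gaps of 12 leaves 1320 for 24 columns, so c = 55 px.
No margin, so column 17 starts at 16·(column + gutter) = 16·67 = 1072 px.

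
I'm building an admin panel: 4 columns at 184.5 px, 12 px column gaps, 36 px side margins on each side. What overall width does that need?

846 px

Canvas = 2·36 + 4·184.5 + 3·12 = 72 + 738 + 36 = 846 px.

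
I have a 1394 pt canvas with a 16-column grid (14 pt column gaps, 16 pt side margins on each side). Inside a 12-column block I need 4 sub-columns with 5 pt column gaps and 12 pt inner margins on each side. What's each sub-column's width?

244.75 pt

Outer content = 1394 − 2·16 = 1362 pt.
1362 − 15·14 = 1152; ÷16 gives c = 72 pt.
12 columns plus 11 column gaps: 864 + 154 = 1018 pt.
Inner content = 1018 − 2·12 = 994 pt.
4d + 3·5 = 994 → 4d = 979 → d = 244.75 pt.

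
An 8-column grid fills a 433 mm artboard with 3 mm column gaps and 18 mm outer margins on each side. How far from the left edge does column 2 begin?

Content = 433 − 2·18 = 397 mm.
397 − 7·3 = 376; ÷8 gives c = 47 mm.
Column 2 starts at margin + 1·(column + gutter) = 18 + 1·50 = 68 mm.

68 mm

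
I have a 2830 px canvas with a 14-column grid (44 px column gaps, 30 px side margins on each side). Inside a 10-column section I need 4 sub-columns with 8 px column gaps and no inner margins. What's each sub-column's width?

Take off 60 px of margins, leaving 2770 px.
14 columns + 13 column gaps: 14c + 13·44 = 2770.
14c = 2770 − 572 = 2198, so c = 157 px.
10-column span = 10·157 + 9·44 = 1966 px.
1966 − 3·8 = 1942; ÷4 gives d = 485.5 px.

485.5 px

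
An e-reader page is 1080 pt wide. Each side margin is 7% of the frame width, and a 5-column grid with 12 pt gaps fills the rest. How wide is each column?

176.16 pt

Margins: 7% × 1080 = 75.6 pt each, so content = 1080 − 151.2 = 928.8 pt.
5 columns + 4 gaps: 5c + 4·12 = 928.8.
5c = 928.8 − 48 = 880.8, so c = 176.16 pt.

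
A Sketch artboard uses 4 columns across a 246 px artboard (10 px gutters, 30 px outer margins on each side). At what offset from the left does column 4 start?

177 px

Take off 60 px of margins, leaving 186 px.
4c + 3·10 = 186 → 4c = 156 → c = 39 px.
Before column 4: the margin + 3 columns + 3 gutters.
Offset = 30 + 3·(39 + 10) = 30 + 147 = 177 px.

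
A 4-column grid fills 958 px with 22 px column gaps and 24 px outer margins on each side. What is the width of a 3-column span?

Content width = 958 − 2·24 = 910 px.
4 columns + 3 column gaps: 4c + 3·22 = 910.
4c = 910 − 66 = 844, so c = 211 px.
3-column span = 3·211 + 2·22 = 677 px.

677 px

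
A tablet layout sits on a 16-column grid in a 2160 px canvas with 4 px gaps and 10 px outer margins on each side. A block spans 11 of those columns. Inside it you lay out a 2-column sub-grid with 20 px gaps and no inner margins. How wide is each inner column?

725 px

Subtract both margins: 2160 − 2·10 = 2140 px.
Subtracting 15 gaps of 4 leaves 2080 for 16 columns, so c = 130 px.
Span of 11: 11·130 + 10·4 = 1430 + 40 = 1470 px.
2d + 1·20 = 1470 → 2d = 1450 → d = 725 px.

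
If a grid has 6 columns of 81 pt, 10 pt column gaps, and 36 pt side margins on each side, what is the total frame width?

608 pt

Frame = 2·36 + 6·81 + 5·10 = 72 + 486 + 50 = 608 pt.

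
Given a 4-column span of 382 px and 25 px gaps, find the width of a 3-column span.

280.25 px

382 − 3·25 = 307; ÷4 gives c = 76.75 px.
3 columns plus 2 gaps: 230.25 + 50 = 280.25 px.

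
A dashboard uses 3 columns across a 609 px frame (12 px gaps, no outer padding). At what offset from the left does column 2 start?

207 px

Subtracting 2 gaps of 12 leaves 585 for 3 columns, so c = 195 px.
Before column 2: 1 column + 1 gap.
Offset = 1·(195 + 12) = 1·207 = 207 px.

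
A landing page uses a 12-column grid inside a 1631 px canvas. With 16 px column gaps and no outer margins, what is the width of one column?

121.25 px

1631 − 11·16 = 1455; ÷12 gives c = 121.25 px.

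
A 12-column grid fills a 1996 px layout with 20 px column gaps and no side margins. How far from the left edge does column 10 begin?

12 columns + 11 column gaps: 12c + 11·20 = 1996.
12c = 1996 − 220 = 1776, so c = 148 px.
Before column 10: 9 columns + 9 column gaps.
Offset = 9·(148 + 20) = 9·168 = 1512 px.

1512 px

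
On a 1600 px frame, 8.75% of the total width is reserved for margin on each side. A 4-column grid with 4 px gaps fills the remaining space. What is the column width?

Each margin = 8.75% of 1600 = 140 px; content = 1600 − 2·140 = 1320 px.
4c + 3·4 = 1320 → 4c = 1308 → c = 327 px.

327 px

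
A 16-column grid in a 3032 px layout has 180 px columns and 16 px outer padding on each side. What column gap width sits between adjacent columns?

8 px

Subtract both margins: 3032 − 2·16 = 3000 px.
16 columns take 16·180 = 2880 px; remaining 120 splits into 15 column gaps.
g = 120 / 15 = 8 px.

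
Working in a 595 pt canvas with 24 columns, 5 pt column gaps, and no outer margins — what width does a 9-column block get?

220 pt

24 columns + 23 column gaps: 24c + 23·5 = 595.
24c = 595 − 115 = 480, so c = 20 pt.
Span of 9: 9·20 + 8·5 = 180 + 40 = 220 pt.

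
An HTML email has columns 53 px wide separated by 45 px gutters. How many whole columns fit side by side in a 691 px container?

7 columns

Each extra column adds 53 + 45 = 98 px.
(691 + 45) / 98 = 7.51, so 7 columns fit.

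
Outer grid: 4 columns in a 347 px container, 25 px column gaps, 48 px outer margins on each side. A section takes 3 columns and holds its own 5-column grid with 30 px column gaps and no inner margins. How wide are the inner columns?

12.4 px

Inside the margins: 347 − 96 = 251 px.
4c + 3·25 = 251 → 4c = 176 → c = 44 px.
Span of 3: 3·44 + 2·25 = 132 + 50 = 182 px.
5 columns + 4 column gaps: 5d + 4·30 = 182.
5d = 182 − 120 = 62, so d = 12.4 px.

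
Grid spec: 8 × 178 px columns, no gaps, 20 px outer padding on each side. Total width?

1464 px

Summing: 40 + 1424 = 1464 px.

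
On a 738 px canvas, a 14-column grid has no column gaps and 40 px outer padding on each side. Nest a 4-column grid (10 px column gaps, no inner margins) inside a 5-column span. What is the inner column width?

51.25 px

Outer content = 738 − 2·40 = 658 px.
658 / 14 = 47 px per column.
5-column span = 5·47 = 235 px.
4 columns + 3 column gaps: 4d + 3·10 = 235.
4d = 235 − 30 = 205, so d = 51.25 px.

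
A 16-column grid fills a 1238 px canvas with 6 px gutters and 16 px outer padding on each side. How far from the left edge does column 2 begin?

Inside the margins: 1238 − 32 = 1206 px.
16 columns + 15 gutters: 16c + 15·6 = 1206.
16c = 1206 − 90 = 1116, so c = 69.75 px.
Column 2 starts at margin + 1·(column + gutter) = 16 + 1·75.75 = 91.75 px.

91.75 px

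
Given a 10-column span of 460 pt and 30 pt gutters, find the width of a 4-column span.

460 − 9·30 = 190; ÷10 gives c = 19 pt.
4 columns plus 3 gutters: 76 + 90 = 166 pt.

166 pt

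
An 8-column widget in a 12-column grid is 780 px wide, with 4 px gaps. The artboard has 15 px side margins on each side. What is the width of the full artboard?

780 − 7·4 = 752; ÷8 gives c = 94 px.
Artboard = 2·15 + 12·94 + 11·4 = 30 + 1128 + 44 = 1202 px.

1202 px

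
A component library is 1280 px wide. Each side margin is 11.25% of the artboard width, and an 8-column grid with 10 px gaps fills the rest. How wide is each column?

115.25 px

Each margin = 11.25% of 1280 = 144 px; content = 1280 − 2·144 = 992 px.
8 columns + 7 gaps: 8c + 7·10 = 992.
8c = 992 − 70 = 922, so c = 115.25 px.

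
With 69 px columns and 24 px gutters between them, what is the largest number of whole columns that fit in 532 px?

5 columns

5 columns: 5·69 + 4·24 = 441 px ≤ 532.
6 columns: 534 px > 532. So 5.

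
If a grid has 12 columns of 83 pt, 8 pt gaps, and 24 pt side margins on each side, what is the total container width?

1132 pt

Total width: 2·24 + 12·83 + 11·8 = 1132 pt.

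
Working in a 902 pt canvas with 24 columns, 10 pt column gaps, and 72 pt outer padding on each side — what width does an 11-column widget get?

Take off 144 pt of margins, leaving 758 pt.
Subtracting 23 column gaps of 10 leaves 528 for 24 columns, so c = 22 pt.
Span of 11: 11·22 + 10·10 = 242 + 100 = 342 pt.

342 pt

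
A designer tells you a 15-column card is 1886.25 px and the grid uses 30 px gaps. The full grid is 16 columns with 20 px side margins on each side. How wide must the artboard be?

15 columns + 14 gaps: 15c + 14·30 = 1886.25.
15c = 1886.25 − 420 = 1466.25, so c = 97.75 px.
Adding margins, columns and gutters: 40 + 1564 + 450 = 2054 px.

2054 px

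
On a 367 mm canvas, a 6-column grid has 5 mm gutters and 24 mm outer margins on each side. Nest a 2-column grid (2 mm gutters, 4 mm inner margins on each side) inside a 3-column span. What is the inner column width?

73.5 mm

Inside the margins: 367 − 48 = 319 mm.
Subtracting 5 gutters of 5 leaves 294 for 6 columns, so c = 49 mm.
3-column span = 3·49 + 2·5 = 157 mm.
Inner content = 157 − 2·4 = 149 mm.
149 − 1·2 = 147; ÷2 gives d = 73.5 mm.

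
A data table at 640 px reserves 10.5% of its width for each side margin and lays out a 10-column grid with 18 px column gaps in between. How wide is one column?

Each margin = 10.5% of 640 = 67.2 px; content = 640 − 2·67.2 = 505.6 px.
10c + 9·18 = 505.6 → 10c = 343.6 → c = 34.36 px.

34.36 px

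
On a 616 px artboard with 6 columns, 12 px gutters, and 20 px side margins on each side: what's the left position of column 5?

412 px

Take off 40 px of margins, leaving 576 px.
576 − 5·12 = 516; ÷6 gives c = 86 px.
Each column+gutter stride is 98 px; 4 of them past the 20 px margin is 20 + 392 = 412 px.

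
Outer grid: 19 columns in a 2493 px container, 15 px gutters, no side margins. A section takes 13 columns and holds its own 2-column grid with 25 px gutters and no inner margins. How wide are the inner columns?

19c + 18·15 = 2493 → 19c = 2223 → c = 117 px.
13-column span = 13·117 + 12·15 = 1701 px.
2 columns + 1 gutter: 2d + 1·25 = 1701.
2d = 1701 − 25 = 1676, so d = 838 px.

838 px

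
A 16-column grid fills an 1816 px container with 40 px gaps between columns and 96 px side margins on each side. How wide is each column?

64 px

Subtract both margins: 1816 − 2·96 = 1624 px.
Subtracting 15 gaps of 40 leaves 1024 for 16 columns, so c = 64 px.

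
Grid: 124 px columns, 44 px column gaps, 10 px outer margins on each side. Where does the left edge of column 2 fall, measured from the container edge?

178 px

Column 2 starts at margin + 1·(column + gutter) = 10 + 1·168 = 178 px.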